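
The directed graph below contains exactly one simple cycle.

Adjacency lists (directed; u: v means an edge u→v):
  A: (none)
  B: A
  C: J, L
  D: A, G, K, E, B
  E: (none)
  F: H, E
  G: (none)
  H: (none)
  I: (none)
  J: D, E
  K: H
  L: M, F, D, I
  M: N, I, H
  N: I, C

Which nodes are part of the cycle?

C, L, M, N

DFS with gray/black marking from N:
N gray
  I gray
  I black
  C gray
    J gray
      D gray
        A gray
        A black
        G gray
        G black
        K gray
          H gray
          H black
        K black
        E gray
        E black
        B gray
          B→A: A black — skip
        B black
      D black
      J→E: E black — skip
    J black
    L gray
      M gray
        M→N: N is gray → back edge
Back edge closes the cycle N → C → L → M → N; its vertices are {C, L, M, N}.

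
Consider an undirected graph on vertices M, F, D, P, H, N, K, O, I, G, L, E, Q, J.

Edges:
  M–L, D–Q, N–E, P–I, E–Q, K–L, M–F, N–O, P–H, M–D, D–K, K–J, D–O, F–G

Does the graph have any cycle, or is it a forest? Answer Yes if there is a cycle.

DFS, tracking each vertex's parent; an edge to a visited non-parent vertex closes a cycle.
Start from K:
visit K (parent –)
  visit L (parent K)
    visit M (parent L)
      visit F (parent M)
        visit G (parent F)
          G–F: parent, skip
        F–M: parent, skip
      M–L: parent, skip
      visit D (parent M)
        D–M: parent, skip
        D–K: K visited and ≠ parent → cycle
Cycle: K – L – M – D – K.

Yes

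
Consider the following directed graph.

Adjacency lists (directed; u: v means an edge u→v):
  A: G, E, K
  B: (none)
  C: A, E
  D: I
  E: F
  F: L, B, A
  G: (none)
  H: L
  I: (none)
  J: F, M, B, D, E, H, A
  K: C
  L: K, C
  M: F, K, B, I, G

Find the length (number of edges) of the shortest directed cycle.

For each vertex v, BFS finds the shortest path from v back to v.
The shortest such closed walk is E → F → A → E, length 3.

3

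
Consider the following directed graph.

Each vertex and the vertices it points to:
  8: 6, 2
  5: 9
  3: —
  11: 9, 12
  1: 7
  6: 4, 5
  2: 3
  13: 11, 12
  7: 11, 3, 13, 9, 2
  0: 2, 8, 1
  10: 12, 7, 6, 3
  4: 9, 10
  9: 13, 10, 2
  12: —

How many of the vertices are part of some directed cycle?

8

A vertex is on a directed cycle iff it belongs to a strongly connected component of size ≥ 2 (or has a self-loop).
The vertices on cycles are {4, 5, 6, 7, 9, 10, 11, 13} — 8 in total.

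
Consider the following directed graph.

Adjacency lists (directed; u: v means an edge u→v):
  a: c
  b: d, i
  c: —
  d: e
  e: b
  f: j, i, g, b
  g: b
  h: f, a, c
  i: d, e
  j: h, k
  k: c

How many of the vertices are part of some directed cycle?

7

A vertex is on a directed cycle iff it belongs to a strongly connected component of size ≥ 2 (or has a self-loop).
The vertices on cycles are {b, d, e, f, h, i, j} — 7 in total.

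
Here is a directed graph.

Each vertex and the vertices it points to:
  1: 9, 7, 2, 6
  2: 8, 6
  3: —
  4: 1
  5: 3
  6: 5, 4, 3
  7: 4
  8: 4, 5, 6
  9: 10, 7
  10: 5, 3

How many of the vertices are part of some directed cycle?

7

A vertex is on a directed cycle iff it belongs to a strongly connected component of size ≥ 2 (or has a self-loop).
The vertices on cycles are {1, 2, 4, 6, 7, 8, 9} — 7 in total.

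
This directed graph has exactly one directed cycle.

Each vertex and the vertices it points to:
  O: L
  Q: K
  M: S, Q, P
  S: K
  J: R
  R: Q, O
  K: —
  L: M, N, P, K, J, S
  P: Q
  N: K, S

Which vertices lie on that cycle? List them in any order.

DFS with gray/black marking from O:
O gray
  L gray
    M gray
      S gray
        K gray
        K black
      S black
      Q gray
        Q→K: K black — skip
      Q black
      P gray
        P→Q: Q black — skip
      P black
    M black
    N gray
      N→K: K black — skip
      N→S: S black — skip
    N black
    L→P: P black — skip
    L→K: K black — skip
    J gray
      R gray
        R→Q: Q black — skip
        R→O: O is gray → back edge
Back edge closes the cycle O → L → J → R → O; its vertices are {J, L, O, R}.

J, L, O, R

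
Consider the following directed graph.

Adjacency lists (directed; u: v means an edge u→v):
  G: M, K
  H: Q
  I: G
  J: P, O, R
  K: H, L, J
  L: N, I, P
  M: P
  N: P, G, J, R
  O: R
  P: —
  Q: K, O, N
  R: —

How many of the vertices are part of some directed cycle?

A vertex is on a directed cycle iff it belongs to a strongly connected component of size ≥ 2 (or has a self-loop).
The vertices on cycles are {G, H, I, K, L, N, Q} — 7 in total.

7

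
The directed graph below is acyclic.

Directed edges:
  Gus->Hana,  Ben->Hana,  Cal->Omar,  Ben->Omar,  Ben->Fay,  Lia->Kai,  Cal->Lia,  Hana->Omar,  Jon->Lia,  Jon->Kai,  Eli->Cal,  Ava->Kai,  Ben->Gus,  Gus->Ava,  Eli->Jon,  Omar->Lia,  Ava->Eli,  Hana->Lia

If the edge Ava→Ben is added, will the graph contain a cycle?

Yes

Adding Ava→Ben creates a cycle iff Ben can already reach Ava.
Path from Ben: Ben → Gus → Ava.
So Ben → … → Ava → Ben is a cycle.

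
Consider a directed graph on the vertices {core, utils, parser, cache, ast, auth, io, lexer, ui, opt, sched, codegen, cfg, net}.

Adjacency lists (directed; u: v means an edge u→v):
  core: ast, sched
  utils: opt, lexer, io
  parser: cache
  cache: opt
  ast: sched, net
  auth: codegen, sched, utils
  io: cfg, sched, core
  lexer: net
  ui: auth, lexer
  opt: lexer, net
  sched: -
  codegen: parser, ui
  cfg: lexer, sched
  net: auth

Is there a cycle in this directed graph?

DFS with white/gray/black marking, starting from auth:
auth gray
  codegen gray
    parser gray
      cache gray
        opt gray
          lexer gray
            net gray
              net→auth: auth is gray → back edge
Back edge found, so a cycle exists: auth → codegen → parser → cache → opt → lexer → net → auth.

Yes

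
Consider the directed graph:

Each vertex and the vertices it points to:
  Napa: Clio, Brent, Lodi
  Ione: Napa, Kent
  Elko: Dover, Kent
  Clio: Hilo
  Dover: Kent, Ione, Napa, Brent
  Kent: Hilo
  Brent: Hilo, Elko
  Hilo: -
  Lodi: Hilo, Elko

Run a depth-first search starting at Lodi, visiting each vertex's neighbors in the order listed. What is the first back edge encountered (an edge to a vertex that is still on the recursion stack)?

Brent→Elko

DFS from Lodi (visiting each vertex's neighbors in the order listed); mark gray on enter, black on exit:
Lodi gray
  Hilo gray
  Hilo black
  Elko gray
    Dover gray
      Kent gray
        Kent→Hilo: Hilo black — skip
      Kent black
      Ione gray
        Napa gray
          Clio gray
            Clio→Hilo: Hilo black — skip
          Clio black
          Brent gray
            Brent→Hilo: Hilo black — skip
            Brent→Elko: Elko is gray → back edge
First back edge: Brent → Elko.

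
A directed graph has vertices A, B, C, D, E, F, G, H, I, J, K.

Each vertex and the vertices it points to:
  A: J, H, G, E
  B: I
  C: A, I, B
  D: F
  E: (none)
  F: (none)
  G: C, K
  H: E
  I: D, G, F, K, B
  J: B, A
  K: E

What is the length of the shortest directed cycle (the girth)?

2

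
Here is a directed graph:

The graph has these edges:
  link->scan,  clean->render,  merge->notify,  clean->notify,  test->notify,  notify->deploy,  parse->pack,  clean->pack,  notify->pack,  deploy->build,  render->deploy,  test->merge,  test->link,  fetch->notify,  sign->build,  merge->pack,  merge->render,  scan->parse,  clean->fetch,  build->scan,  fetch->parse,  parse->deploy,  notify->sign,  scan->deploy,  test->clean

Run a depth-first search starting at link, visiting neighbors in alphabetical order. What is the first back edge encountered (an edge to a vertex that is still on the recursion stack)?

build→scan

DFS from link (visiting neighbors in alphabetical order); mark gray on enter, black on exit:
link gray
  scan gray
    deploy gray
      build gray
        build→scan: scan is gray → back edge
First back edge: build → scan.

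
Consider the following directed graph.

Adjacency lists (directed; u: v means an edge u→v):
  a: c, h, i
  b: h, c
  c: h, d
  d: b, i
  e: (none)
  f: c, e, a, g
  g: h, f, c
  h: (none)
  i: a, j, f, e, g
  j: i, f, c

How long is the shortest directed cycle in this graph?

2

For each vertex v, BFS finds the shortest path from v back to v.
The shortest such closed walk is i → j → i, length 2.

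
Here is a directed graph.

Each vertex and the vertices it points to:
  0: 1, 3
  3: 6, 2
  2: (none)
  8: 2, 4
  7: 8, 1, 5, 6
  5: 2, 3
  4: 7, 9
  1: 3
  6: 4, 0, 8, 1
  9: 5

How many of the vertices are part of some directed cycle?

A vertex is on a directed cycle iff it belongs to a strongly connected component of size ≥ 2 (or has a self-loop).
The vertices on cycles are {0, 1, 3, 4, 5, 6, 7, 8, 9} — 9 in total.

9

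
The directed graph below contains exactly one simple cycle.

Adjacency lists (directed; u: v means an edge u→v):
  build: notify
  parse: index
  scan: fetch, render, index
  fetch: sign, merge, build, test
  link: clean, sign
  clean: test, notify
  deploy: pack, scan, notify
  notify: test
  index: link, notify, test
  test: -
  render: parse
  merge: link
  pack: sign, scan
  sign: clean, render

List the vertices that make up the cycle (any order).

link, sign, index, parse, render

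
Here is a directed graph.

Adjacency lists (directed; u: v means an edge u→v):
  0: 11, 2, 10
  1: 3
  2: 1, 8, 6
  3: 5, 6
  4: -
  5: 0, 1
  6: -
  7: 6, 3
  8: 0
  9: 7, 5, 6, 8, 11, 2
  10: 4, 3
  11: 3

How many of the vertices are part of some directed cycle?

8

A vertex is on a directed cycle iff it belongs to a strongly connected component of size ≥ 2 (or has a self-loop).
The vertices on cycles are {0, 1, 2, 3, 5, 8, 10, 11} — 8 in total.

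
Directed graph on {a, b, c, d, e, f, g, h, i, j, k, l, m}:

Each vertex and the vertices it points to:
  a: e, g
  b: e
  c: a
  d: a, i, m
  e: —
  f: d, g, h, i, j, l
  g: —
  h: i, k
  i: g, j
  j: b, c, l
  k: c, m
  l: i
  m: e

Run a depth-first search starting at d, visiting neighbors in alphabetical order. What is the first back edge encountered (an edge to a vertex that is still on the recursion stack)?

DFS from d (visiting neighbors in alphabetical order); mark gray on enter, black on exit:
d gray
  a gray
    e gray
    e black
    g gray
    g black
  a black
  i gray
    i→g: g black — skip
    j gray
      b gray
        b→e: e black — skip
      b black
      c gray
        c→a: a black — skip
      c black
      l gray
        l→i: i is gray → back edge
First back edge: l → i.

l->i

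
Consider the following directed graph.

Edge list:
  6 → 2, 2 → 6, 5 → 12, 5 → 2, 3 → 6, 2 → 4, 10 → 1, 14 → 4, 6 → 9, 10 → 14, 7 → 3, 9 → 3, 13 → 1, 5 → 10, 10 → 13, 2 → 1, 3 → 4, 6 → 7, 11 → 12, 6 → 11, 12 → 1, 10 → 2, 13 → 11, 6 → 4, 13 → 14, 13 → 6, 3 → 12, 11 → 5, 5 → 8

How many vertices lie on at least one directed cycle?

9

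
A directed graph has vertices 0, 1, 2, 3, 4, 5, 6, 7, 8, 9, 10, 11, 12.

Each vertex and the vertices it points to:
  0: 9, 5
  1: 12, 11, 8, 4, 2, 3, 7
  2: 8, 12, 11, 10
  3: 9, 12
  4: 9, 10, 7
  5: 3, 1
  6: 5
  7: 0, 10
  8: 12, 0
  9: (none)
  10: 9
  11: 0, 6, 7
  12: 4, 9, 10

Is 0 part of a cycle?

Yes

0 is on a cycle iff 0 can reach itself via ≥1 edge.
0 → 5 → 1 → 11 → 0 — yes.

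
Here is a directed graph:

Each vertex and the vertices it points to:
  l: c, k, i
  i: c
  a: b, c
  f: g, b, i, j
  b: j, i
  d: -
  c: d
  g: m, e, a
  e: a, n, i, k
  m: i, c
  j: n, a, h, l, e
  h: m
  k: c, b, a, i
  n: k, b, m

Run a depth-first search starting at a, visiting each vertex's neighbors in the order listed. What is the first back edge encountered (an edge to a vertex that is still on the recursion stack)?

k→b

DFS from a (visiting each vertex's neighbors in the order listed); mark gray on enter, black on exit:
a gray
  b gray
    j gray
      n gray
        k gray
          c gray
            d gray
            d black
          c black
          k→b: b is gray → back edge
First back edge: k → b.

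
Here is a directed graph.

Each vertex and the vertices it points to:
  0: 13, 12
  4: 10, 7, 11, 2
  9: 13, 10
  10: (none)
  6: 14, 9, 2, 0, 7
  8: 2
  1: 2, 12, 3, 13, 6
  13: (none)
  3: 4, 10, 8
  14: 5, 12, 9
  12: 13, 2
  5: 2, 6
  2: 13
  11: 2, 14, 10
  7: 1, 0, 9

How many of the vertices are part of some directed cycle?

A vertex is on a directed cycle iff it belongs to a strongly connected component of size ≥ 2 (or has a self-loop).
The vertices on cycles are {1, 3, 4, 5, 6, 7, 11, 14} — 8 in total.

8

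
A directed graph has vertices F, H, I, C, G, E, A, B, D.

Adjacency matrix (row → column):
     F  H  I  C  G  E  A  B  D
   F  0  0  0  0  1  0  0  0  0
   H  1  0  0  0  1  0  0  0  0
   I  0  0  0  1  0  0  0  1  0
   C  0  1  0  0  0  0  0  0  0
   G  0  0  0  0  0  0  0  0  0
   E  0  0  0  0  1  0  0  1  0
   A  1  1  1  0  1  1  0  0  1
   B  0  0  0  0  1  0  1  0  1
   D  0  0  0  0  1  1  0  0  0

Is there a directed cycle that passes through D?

Yes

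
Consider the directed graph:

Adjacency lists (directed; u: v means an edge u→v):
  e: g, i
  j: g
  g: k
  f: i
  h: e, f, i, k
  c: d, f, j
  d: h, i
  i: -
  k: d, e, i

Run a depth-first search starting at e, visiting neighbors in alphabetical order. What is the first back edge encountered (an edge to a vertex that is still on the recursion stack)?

h->e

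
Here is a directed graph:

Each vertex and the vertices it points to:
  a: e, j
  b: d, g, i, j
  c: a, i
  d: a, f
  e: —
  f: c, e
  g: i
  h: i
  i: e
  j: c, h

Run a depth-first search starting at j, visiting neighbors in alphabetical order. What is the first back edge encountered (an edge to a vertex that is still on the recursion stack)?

DFS from j (visiting neighbors in alphabetical order); mark gray on enter, black on exit:
j gray
  c gray
    a gray
      e gray
      e black
      a→j: j is gray → back edge
First back edge: a → j.

a→j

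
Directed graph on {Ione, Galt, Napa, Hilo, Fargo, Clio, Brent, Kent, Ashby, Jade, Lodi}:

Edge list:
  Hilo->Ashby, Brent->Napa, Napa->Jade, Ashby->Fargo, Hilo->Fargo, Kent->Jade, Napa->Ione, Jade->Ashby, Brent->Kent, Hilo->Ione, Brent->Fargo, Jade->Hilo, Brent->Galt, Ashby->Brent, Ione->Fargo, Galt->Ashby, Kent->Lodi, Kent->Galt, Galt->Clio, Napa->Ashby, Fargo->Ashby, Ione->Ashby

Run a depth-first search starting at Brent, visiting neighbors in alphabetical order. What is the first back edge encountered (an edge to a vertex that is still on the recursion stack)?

Ashby→Brent

DFS from Brent (visiting neighbors in alphabetical order); mark gray on enter, black on exit:
Brent gray
  Fargo gray
    Ashby gray
      Ashby→Brent: Brent is gray → back edge
First back edge: Ashby → Brent.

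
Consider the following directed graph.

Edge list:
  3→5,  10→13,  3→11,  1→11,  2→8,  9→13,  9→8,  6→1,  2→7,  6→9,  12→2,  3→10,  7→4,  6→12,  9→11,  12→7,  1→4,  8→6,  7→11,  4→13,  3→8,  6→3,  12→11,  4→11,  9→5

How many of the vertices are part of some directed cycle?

6

A vertex is on a directed cycle iff it belongs to a strongly connected component of size ≥ 2 (or has a self-loop).
The vertices on cycles are {2, 3, 6, 8, 9, 12} — 6 in total.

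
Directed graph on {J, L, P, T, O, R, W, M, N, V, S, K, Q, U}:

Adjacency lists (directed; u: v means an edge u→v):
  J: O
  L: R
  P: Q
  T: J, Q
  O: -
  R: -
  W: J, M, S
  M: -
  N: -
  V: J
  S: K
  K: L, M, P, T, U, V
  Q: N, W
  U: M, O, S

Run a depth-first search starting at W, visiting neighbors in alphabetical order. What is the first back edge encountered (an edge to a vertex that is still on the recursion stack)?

Q→W

DFS from W (visiting neighbors in alphabetical order); mark gray on enter, black on exit:
W gray
  J gray
    O gray
    O black
  J black
  M gray
  M black
  S gray
    K gray
      L gray
        R gray
        R black
      L black
      K→M: M black — skip
      P gray
        Q gray
          N gray
          N black
          Q→W: W is gray → back edge
First back edge: Q → W.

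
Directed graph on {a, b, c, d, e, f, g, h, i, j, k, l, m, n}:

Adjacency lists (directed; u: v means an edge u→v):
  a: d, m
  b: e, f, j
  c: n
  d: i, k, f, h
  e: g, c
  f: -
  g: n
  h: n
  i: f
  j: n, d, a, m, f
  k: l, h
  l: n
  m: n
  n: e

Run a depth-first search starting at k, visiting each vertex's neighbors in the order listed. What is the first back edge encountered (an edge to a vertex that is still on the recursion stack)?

g->n

DFS from k (visiting each vertex's neighbors in the order listed); mark gray on enter, black on exit:
k gray
  l gray
    n gray
      e gray
        g gray
          g→n: n is gray → back edge
First back edge: g → n.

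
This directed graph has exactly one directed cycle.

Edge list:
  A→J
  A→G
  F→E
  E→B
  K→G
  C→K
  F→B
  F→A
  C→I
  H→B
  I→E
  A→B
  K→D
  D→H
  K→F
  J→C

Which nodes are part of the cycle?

A, C, F, J, K

DFS with gray/black marking from J:
J gray
  C gray
    I gray
      E gray
        B gray
        B black
      E black
    I black
    K gray
      F gray
        F→B: B black — skip
        F→E: E black — skip
        A gray
          A→J: J is gray → back edge
Back edge closes the cycle J → C → K → F → A → J; its vertices are {A, C, F, J, K}.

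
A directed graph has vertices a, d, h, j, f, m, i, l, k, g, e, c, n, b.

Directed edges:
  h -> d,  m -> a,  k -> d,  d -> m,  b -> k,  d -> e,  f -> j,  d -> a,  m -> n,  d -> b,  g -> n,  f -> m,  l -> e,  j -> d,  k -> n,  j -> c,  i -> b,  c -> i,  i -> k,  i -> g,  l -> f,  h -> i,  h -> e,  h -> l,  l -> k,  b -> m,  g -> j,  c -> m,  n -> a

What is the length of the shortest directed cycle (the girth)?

For each vertex v, BFS finds the shortest path from v back to v.
The shortest such closed walk is b → k → d → b, length 3.

3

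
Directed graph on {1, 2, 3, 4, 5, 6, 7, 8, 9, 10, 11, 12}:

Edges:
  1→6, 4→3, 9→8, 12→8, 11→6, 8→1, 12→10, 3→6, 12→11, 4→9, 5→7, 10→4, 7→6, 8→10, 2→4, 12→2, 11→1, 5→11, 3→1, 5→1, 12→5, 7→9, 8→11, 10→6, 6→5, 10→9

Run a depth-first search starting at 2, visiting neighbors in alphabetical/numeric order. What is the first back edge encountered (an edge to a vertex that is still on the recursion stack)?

DFS from 2 (visiting neighbors in alphabetical/numeric order); mark gray on enter, black on exit:
2 gray
  4 gray
    3 gray
      1 gray
        6 gray
          5 gray
            5→1: 1 is gray → back edge
First back edge: 5 → 1.

5->1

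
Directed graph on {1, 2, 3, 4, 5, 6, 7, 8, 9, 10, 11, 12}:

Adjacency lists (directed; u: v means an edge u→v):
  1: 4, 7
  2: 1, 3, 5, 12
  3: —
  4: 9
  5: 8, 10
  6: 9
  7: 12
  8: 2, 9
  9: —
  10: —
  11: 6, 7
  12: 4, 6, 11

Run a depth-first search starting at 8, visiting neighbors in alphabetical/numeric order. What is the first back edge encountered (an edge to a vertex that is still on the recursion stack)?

DFS from 8 (visiting neighbors in alphabetical/numeric order); mark gray on enter, black on exit:
8 gray
  2 gray
    1 gray
      4 gray
        9 gray
        9 black
      4 black
      7 gray
        12 gray
          12→4: 4 black — skip
          6 gray
            6→9: 9 black — skip
          6 black
          11 gray
            11→6: 6 black — skip
            11→7: 7 is gray → back edge
First back edge: 11 → 7.

11->7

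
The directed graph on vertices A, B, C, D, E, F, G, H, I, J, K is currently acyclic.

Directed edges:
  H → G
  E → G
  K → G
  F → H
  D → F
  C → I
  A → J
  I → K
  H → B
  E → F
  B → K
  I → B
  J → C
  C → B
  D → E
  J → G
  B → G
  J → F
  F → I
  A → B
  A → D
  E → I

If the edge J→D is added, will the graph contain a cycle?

Adding J→D creates a cycle iff D can already reach J.
Explore from D: no path reaches J. The graph stays acyclic.

No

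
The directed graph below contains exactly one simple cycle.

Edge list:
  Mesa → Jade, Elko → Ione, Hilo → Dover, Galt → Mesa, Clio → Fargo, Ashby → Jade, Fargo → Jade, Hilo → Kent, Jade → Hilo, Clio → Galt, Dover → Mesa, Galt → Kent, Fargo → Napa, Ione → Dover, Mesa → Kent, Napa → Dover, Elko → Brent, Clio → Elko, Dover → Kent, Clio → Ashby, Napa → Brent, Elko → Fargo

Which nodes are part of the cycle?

Hilo, Jade, Mesa, Dover

DFS with gray/black marking from Jade:
Jade gray
  Hilo gray
    Dover gray
      Mesa gray
        Kent gray
        Kent black
        Mesa→Jade: Jade is gray → back edge
Back edge closes the cycle Jade → Hilo → Dover → Mesa → Jade; its vertices are {Hilo, Jade, Mesa, Dover}.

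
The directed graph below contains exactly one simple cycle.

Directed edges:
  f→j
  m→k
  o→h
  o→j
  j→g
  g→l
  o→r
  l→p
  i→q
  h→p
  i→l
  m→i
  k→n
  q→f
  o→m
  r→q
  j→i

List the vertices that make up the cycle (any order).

DFS with gray/black marking from j:
j gray
  g gray
    l gray
      p gray
      p black
    l black
  g black
  i gray
    i→l: l black — skip
    q gray
      f gray
        f→j: j is gray → back edge
Back edge closes the cycle j → i → q → f → j; its vertices are {f, i, j, q}.

f, i, j, q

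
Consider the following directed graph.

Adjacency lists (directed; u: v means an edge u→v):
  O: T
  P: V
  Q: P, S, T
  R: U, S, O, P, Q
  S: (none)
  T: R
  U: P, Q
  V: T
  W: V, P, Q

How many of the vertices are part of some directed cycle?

7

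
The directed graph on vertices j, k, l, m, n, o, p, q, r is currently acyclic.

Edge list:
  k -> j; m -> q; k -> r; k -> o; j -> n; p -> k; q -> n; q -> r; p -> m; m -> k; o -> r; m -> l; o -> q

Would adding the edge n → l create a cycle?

No

Adding n→l creates a cycle iff l can already reach n.
Explore from l: no path reaches n. The graph stays acyclic.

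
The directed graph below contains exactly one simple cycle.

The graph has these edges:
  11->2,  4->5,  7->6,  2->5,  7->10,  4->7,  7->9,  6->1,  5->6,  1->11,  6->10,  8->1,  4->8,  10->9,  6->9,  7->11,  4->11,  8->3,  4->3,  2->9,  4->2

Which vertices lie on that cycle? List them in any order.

DFS with gray/black marking from 5:
5 gray
  6 gray
    1 gray
      11 gray
        2 gray
          9 gray
          9 black
          2→5: 5 is gray → back edge
Back edge closes the cycle 5 → 6 → 1 → 11 → 2 → 5; its vertices are {1, 2, 5, 6, 11}.

1, 2, 5, 6, 11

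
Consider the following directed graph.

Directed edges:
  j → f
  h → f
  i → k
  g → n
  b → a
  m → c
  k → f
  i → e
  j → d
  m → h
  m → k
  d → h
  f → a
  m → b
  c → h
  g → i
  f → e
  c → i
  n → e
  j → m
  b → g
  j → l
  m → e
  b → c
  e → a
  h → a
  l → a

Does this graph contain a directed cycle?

DFS with white/gray/black marking, starting from c:
c gray
  h gray
    f gray
      a gray
      a black
      e gray
        e→a: a black — skip
      e black
    f black
    h→a: a black — skip
  h black
  i gray
    k gray
      k→f: f black — skip
    k black
    i→e: e black — skip
  i black
c black
n gray
  n→e: e black — skip
n black
m gray
  m→k: k black — skip
  b gray
    b→a: a black — skip
    g gray
      g→n: n black — skip
      g→i: i black — skip
    g black
    b→c: c black — skip
  b black
  m→c: c black — skip
  m→h: h black — skip
  m→e: e black — skip
m black
l gray
  l→a: a black — skip
l black
d gray
  d→h: h black — skip
d black
j gray
  j→d: d black — skip
  j→f: f black — skip
  j→l: l black — skip
  j→m: m black — skip
j black
Every edge goes to a white or black vertex — no back edge, so the graph is acyclic.

No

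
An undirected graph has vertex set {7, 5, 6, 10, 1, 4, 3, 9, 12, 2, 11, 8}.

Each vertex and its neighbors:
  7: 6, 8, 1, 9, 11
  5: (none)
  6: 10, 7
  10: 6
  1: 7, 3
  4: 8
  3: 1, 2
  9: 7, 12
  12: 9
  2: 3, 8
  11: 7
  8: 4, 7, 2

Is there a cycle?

DFS, tracking each vertex's parent; an edge to a visited non-parent vertex closes a cycle.
Start from 4:
visit 4 (parent –)
  visit 8 (parent 4)
    8–4: parent, skip
    visit 7 (parent 8)
      visit 6 (parent 7)
        visit 10 (parent 6)
          10–6: parent, skip
        6–7: parent, skip
      7–8: parent, skip
      visit 1 (parent 7)
        1–7: parent, skip
        visit 3 (parent 1)
          3–1: parent, skip
          visit 2 (parent 3)
            2–3: parent, skip
            2–8: 8 visited and ≠ parent → cycle
Cycle: 8 – 7 – 1 – 3 – 2 – 8.

Yes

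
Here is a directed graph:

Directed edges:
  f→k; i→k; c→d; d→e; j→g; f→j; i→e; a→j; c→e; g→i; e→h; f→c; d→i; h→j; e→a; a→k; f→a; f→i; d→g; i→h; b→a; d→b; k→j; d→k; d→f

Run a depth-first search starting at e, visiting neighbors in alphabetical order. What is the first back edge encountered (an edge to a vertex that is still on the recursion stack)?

i->e

DFS from e (visiting neighbors in alphabetical order); mark gray on enter, black on exit:
e gray
  a gray
    j gray
      g gray
        i gray
          i→e: e is gray → back edge
First back edge: i → e.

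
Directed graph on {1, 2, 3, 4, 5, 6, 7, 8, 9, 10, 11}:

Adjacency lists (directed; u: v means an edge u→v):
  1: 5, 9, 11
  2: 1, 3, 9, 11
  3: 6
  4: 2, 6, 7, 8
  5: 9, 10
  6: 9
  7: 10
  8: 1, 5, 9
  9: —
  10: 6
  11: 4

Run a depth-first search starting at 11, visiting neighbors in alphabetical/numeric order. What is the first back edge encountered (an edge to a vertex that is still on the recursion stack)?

1→11

DFS from 11 (visiting neighbors in alphabetical/numeric order); mark gray on enter, black on exit:
11 gray
  4 gray
    2 gray
      1 gray
        5 gray
          9 gray
          9 black
          10 gray
            6 gray
              6→9: 9 black — skip
            6 black
          10 black
        5 black
        1→9: 9 black — skip
        1→11: 11 is gray → back edge
First back edge: 1 → 11.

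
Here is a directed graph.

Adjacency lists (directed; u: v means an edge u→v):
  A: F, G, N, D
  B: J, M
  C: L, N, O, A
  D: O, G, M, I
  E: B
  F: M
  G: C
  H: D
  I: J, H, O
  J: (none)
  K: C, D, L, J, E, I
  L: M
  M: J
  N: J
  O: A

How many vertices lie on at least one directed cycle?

A vertex is on a directed cycle iff it belongs to a strongly connected component of size ≥ 2 (or has a self-loop).
The vertices on cycles are {A, C, D, G, H, I, O} — 7 in total.

7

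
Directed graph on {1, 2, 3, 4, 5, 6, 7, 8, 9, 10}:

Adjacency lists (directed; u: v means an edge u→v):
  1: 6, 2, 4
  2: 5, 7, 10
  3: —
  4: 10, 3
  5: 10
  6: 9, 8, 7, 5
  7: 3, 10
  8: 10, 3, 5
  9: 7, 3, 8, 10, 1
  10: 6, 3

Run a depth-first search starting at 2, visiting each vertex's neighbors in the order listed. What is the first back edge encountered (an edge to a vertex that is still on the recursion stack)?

DFS from 2 (visiting each vertex's neighbors in the order listed); mark gray on enter, black on exit:
2 gray
  5 gray
    10 gray
      6 gray
        9 gray
          7 gray
            3 gray
            3 black
            7→10: 10 is gray → back edge
First back edge: 7 → 10.

7->10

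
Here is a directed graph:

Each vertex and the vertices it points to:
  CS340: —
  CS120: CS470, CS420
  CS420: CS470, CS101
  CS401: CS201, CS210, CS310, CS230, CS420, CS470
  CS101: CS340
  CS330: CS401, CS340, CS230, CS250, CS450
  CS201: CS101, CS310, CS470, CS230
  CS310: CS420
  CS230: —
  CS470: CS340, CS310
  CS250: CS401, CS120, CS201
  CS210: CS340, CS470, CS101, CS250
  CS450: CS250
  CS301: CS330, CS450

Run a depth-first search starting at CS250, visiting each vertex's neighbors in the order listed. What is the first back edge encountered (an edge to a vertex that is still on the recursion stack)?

CS470->CS310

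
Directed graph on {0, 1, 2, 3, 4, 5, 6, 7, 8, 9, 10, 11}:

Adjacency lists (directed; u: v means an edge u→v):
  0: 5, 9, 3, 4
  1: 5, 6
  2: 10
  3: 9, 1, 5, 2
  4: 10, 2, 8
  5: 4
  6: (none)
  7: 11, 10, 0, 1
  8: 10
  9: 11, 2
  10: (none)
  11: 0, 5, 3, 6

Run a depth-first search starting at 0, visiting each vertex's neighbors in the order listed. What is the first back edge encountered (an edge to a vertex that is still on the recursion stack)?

11→0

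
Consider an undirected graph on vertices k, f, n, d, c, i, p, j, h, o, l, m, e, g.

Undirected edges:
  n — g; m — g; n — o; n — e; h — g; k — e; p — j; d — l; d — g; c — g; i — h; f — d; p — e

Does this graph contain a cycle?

DFS, tracking each vertex's parent; an edge to a visited non-parent vertex closes a cycle.
Start from n:
visit n (parent –)
  visit g (parent n)
    visit d (parent g)
      visit l (parent d)
        l–d: parent, skip
      visit f (parent d)
        f–d: parent, skip
      d–g: parent, skip
    visit h (parent g)
      h–g: parent, skip
      visit i (parent h)
        i–h: parent, skip
    visit c (parent g)
      c–g: parent, skip
    g–n: parent, skip
    visit m (parent g)
      m–g: parent, skip
  visit o (parent n)
    o–n: parent, skip
  visit e (parent n)
    visit k (parent e)
      k–e: parent, skip
    e–n: parent, skip
    visit p (parent e)
      visit j (parent p)
        j–p: parent, skip
      p–e: parent, skip
No non-parent visited neighbor found — the graph is a forest.

No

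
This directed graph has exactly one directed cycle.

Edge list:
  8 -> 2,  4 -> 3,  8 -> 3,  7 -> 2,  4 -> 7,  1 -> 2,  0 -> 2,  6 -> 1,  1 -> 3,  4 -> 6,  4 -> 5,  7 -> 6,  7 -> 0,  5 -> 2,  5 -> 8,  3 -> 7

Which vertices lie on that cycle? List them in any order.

DFS with gray/black marking from 7:
7 gray
  2 gray
  2 black
  6 gray
    1 gray
      1→2: 2 black — skip
      3 gray
        3→7: 7 is gray → back edge
Back edge closes the cycle 7 → 6 → 1 → 3 → 7; its vertices are {1, 3, 6, 7}.

1, 3, 6, 7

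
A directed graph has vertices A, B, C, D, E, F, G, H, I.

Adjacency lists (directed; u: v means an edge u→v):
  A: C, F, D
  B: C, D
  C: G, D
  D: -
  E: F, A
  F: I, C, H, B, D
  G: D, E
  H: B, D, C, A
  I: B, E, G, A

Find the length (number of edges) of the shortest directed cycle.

3

For each vertex v, BFS finds the shortest path from v back to v.
The shortest such closed walk is I → E → F → I, length 3.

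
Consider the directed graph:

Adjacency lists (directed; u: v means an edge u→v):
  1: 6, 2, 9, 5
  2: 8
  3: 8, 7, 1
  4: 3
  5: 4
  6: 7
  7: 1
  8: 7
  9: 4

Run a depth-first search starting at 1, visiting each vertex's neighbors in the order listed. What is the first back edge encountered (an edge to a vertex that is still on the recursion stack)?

7->1

DFS from 1 (visiting each vertex's neighbors in the order listed); mark gray on enter, black on exit:
1 gray
  6 gray
    7 gray
      7→1: 1 is gray → back edge
First back edge: 7 → 1.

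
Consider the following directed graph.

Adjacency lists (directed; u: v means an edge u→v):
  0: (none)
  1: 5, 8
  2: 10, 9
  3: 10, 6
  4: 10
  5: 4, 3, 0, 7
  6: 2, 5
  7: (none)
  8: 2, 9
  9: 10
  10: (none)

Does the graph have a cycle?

Yes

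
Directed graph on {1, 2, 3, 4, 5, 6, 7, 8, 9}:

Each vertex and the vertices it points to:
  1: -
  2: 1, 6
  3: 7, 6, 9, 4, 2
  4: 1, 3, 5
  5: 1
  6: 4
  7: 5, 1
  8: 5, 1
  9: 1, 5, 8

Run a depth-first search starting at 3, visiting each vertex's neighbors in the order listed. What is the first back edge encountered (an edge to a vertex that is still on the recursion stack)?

4→3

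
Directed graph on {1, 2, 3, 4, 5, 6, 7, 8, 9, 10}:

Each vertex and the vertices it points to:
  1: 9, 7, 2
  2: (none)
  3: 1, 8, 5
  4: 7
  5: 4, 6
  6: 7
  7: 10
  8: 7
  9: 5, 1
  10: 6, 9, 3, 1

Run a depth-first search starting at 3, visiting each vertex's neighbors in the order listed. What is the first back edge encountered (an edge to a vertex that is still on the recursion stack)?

DFS from 3 (visiting each vertex's neighbors in the order listed); mark gray on enter, black on exit:
3 gray
  1 gray
    9 gray
      5 gray
        4 gray
          7 gray
            10 gray
              6 gray
                6→7: 7 is gray → back edge
First back edge: 6 → 7.

6→7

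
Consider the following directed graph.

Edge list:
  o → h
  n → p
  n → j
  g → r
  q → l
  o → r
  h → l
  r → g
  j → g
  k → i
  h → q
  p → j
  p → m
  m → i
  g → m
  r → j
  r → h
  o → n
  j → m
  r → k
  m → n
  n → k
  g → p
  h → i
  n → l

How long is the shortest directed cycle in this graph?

For each vertex v, BFS finds the shortest path from v back to v.
The shortest such closed walk is r → g → r, length 2.

2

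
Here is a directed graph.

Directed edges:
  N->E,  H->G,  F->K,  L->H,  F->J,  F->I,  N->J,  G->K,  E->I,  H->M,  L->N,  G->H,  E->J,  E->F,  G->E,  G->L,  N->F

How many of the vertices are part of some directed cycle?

A vertex is on a directed cycle iff it belongs to a strongly connected component of size ≥ 2 (or has a self-loop).
The vertices on cycles are {G, H, L} — 3 in total.

3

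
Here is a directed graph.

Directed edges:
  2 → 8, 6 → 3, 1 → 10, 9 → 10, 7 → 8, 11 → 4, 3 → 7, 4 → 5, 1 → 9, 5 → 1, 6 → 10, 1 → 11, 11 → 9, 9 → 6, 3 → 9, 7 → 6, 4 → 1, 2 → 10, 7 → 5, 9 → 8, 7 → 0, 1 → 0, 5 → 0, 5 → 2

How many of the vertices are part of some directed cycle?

8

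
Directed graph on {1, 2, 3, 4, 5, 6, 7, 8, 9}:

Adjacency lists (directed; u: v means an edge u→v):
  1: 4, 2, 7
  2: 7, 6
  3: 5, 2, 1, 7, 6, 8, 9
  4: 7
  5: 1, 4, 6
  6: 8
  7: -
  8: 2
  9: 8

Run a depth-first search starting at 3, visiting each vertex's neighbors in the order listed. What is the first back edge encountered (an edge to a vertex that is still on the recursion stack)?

8→2

DFS from 3 (visiting each vertex's neighbors in the order listed); mark gray on enter, black on exit:
3 gray
  5 gray
    1 gray
      4 gray
        7 gray
        7 black
      4 black
      2 gray
        2→7: 7 black — skip
        6 gray
          8 gray
            8→2: 2 is gray → back edge
First back edge: 8 → 2.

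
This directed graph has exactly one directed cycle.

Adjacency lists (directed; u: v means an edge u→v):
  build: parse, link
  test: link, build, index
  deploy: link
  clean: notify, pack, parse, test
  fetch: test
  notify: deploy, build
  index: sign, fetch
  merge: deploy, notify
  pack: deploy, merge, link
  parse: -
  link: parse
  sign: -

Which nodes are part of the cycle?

test, fetch, index

DFS with gray/black marking from test:
test gray
  link gray
    parse gray
    parse black
  link black
  build gray
    build→parse: parse black — skip
    build→link: link black — skip
  build black
  index gray
    sign gray
    sign black
    fetch gray
      fetch→test: test is gray → back edge
Back edge closes the cycle test → index → fetch → test; its vertices are {test, fetch, index}.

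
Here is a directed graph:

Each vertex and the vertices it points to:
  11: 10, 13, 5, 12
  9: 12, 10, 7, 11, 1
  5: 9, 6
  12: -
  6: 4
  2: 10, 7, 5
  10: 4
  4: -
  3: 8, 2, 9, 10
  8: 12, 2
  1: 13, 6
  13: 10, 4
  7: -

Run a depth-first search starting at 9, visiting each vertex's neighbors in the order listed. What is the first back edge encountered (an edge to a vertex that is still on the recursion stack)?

DFS from 9 (visiting each vertex's neighbors in the order listed); mark gray on enter, black on exit:
9 gray
  12 gray
  12 black
  10 gray
    4 gray
    4 black
  10 black
  7 gray
  7 black
  11 gray
    11→10: 10 black — skip
    13 gray
      13→10: 10 black — skip
      13→4: 4 black — skip
    13 black
    5 gray
      5→9: 9 is gray → back edge
First back edge: 5 → 9.

5→9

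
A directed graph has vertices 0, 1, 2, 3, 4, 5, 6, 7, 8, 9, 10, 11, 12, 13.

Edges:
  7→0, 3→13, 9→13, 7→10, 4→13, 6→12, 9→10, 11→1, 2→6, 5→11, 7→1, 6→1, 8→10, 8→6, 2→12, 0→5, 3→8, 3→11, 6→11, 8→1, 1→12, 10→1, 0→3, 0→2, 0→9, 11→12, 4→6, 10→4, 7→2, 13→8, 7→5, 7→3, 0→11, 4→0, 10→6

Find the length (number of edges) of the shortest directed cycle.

For each vertex v, BFS finds the shortest path from v back to v.
The shortest such closed walk is 10 → 4 → 13 → 8 → 10, length 4.

4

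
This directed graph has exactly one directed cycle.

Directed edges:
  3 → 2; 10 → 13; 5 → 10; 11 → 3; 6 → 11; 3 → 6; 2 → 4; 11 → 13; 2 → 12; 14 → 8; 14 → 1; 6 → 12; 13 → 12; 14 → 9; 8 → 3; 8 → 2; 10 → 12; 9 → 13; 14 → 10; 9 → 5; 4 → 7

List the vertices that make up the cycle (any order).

DFS with gray/black marking from 3:
3 gray
  6 gray
    11 gray
      11→3: 3 is gray → back edge
Back edge closes the cycle 3 → 6 → 11 → 3; its vertices are {3, 6, 11}.

3, 6, 11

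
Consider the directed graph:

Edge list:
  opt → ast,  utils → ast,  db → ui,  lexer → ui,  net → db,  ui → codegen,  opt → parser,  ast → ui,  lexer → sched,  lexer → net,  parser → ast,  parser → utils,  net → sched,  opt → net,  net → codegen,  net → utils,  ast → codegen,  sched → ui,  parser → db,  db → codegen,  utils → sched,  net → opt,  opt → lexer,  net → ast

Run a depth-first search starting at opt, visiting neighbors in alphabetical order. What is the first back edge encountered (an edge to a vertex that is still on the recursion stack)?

net->opt

DFS from opt (visiting neighbors in alphabetical order); mark gray on enter, black on exit:
opt gray
  ast gray
    codegen gray
    codegen black
    ui gray
      ui→codegen: codegen black — skip
    ui black
  ast black
  lexer gray
    net gray
      net→ast: ast black — skip
      net→codegen: codegen black — skip
      db gray
        db→codegen: codegen black — skip
        db→ui: ui black — skip
      db black
      net→opt: opt is gray → back edge
First back edge: net → opt.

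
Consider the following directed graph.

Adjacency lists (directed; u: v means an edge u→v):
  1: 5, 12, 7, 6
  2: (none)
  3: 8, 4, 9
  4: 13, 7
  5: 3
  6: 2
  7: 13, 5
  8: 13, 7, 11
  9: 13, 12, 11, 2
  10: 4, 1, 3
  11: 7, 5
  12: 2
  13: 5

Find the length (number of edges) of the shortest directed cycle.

For each vertex v, BFS finds the shortest path from v back to v.
The shortest such closed walk is 3 → 4 → 7 → 5 → 3, length 4.

4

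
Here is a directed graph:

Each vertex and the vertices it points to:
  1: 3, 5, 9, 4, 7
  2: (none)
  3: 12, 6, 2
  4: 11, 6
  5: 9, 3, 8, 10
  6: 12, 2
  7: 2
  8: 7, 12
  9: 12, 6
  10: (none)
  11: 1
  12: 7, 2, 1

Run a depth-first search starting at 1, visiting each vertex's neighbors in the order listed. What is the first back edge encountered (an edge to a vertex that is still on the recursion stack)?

12->1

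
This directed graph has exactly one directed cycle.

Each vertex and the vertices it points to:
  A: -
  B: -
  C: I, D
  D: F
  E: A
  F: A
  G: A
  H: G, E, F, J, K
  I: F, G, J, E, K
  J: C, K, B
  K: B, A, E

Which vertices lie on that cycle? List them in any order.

DFS with gray/black marking from J:
J gray
  C gray
    I gray
      F gray
        A gray
        A black
      F black
      G gray
        G→A: A black — skip
      G black
      I→J: J is gray → back edge
Back edge closes the cycle J → C → I → J; its vertices are {C, I, J}.

C, I, J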